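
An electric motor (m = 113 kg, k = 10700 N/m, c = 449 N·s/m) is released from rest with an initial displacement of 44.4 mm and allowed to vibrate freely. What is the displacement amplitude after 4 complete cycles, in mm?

ζ = c/(2√(km)) = 449/(2√(10700 × 113)) = 449/2199 = 0.2042.
Logarithmic decrement δ = 2πζ/√(1 − ζ²) = 2π × 0.2042/√(1 − 0.0417) = 1.310.
After n cycles, x_n/x₀ = e^(−nδ), so x_4 = 44.4 × e^(−4 × 1.310) = 44.4 × 0.005291 = 0.2349 mm.

0.235 mm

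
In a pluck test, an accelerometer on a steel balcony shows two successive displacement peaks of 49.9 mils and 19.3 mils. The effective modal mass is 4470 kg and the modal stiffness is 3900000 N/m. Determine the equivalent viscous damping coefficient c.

39500 N·s/m

Logarithmic decrement δ = (1/n)·ln(x₀/x_n) = (1/1)·ln(49.9/19.3) = (1/1)·ln(2.585) = 0.9499.
ζ = δ/√(4π² + δ²) = 0.9499/√(39.48 + 0.902) = 0.9499/6.355 = 0.1495.
c = ζ · 2√(km) = 0.1495 × 2√(3900000 × 4470) = 0.1495 × 264100 = 39470 N·s/m.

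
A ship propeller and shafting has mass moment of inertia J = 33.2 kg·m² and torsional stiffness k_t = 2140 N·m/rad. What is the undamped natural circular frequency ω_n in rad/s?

ω_n = √(k_t/J) = √(2140/33.2) = √64.46 = 8.029 rad/s.

8.03 rad/s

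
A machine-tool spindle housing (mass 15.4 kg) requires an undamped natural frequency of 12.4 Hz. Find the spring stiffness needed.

ω_n = 2πf_n = 2π × 12.4 = 77.91 rad/s.
k = m·ω_n² = 15.4 × 77.91² = 15.4 × 6070 = 93480 N/m.

93500 N/m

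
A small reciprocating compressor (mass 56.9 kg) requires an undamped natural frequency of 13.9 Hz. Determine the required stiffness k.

434000 N/m

ω_n = 2πf_n = 2π × 13.9 = 87.34 rad/s.
k = m·ω_n² = 56.9 × 87.34² = 56.9 × 7628 = 434000 N/m.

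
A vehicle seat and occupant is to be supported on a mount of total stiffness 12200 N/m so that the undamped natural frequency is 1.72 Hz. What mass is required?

104 kg

ω_n = 2πf_n = 2π × 1.72 = 10.81 rad/s.
m = k/ω_n² = 12200/10.81² = 12200/116.8 = 104.5 kg.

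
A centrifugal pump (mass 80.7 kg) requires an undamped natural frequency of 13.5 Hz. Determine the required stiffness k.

581000 N/m

ω_n = 2πf_n = 2π × 13.5 = 84.82 rad/s.
k = m·ω_n² = 80.7 × 84.82² = 80.7 × 7195 = 580600 N/m.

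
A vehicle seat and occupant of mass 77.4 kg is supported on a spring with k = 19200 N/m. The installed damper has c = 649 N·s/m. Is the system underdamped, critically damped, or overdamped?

c_c = 2√(k·m) = 2438 N·s/m; ζ = c/c_c = 649/2438 = 0.266.
Since ζ < 1 the system is underdamped.

underdamped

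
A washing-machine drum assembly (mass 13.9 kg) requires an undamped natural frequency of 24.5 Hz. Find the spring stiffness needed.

329000 N/m

ω_n = 2πf_n = 2π × 24.5 = 153.9 rad/s.
k = m·ω_n² = 13.9 × 153.9² = 13.9 × 23700 = 329400 N/m.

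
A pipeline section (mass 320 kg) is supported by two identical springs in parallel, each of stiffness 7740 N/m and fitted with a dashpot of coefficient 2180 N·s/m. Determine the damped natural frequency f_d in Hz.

0.965 Hz

Parallel springs add: k_eq = 2 × 7740 = 15480 N/m.
ω_n = √(k_eq/m) = √(15480/320) = 6.955 rad/s.
Critical damping c_c = 2√(k_eq·m) = 2√(15480 × 320) = 4451 N·s/m, so ζ = c/c_c = 2180/4451 = 0.4897.
ω_d = ω_n√(1 − ζ²) = 6.955 × √(1 − 0.240) = 6.064 rad/s.
f_d = ω_d/(2π) = 0.9651 Hz.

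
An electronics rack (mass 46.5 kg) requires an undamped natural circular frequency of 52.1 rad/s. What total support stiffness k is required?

k = m·ω_n² = 46.5 × 52.10² = 46.5 × 2714 = 126200 N/m.

126000 N/m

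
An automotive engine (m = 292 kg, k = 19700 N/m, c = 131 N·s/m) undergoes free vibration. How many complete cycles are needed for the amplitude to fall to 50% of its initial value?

5 cycles

ζ = c/(2√(km)) = 131/(2√(19700 × 292)) = 131/4797 = 0.02731.
Logarithmic decrement δ = 2πζ/√(1 − ζ²) = 2π × 0.02731/√(1 − 0.000746) = 0.1717.
x_n/x₀ = e^(−nδ) ≤ 0.5; take ln: n ≥ ln(1/0.5)/δ = 0.6931/0.1717 = 4.038.
So 5 complete cycles are required.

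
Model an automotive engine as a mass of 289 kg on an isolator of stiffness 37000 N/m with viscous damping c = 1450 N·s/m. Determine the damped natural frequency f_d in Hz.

ω_n = √(k/m) = √(37000/289) = 11.31 rad/s.
Critical damping c_c = 2√(k·m) = 2√(37000 × 289) = 6540 N·s/m, so ζ = c/c_c = 1450/6540 = 0.2217.
ω_d = ω_n√(1 − ζ²) = 11.31 × √(1 − 0.0492) = 11.03 rad/s.
f_d = ω_d/(2π) = 1.756 Hz.

1.76 Hz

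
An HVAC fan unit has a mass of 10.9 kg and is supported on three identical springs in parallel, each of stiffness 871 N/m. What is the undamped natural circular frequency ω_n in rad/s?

Parallel springs add: k_eq = 3 × 871 = 2613 N/m.
ω_n = √(k_eq/m) = √(2613/10.9) = √239.7 = 15.48 rad/s.

15.5 rad/s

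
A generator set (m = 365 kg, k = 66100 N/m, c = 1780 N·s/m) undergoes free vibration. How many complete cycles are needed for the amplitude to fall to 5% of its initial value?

ζ = c/(2√(km)) = 1780/(2√(66100 × 365)) = 1780/9824 = 0.1812.
Logarithmic decrement δ = 2πζ/√(1 − ζ²) = 2π × 0.1812/√(1 − 0.0328) = 1.158.
x_n/x₀ = e^(−nδ) ≤ 0.05; take ln: n ≥ ln(1/0.05)/δ = 2.996/1.158 = 2.588.
So 3 complete cycles are required.

3 cycles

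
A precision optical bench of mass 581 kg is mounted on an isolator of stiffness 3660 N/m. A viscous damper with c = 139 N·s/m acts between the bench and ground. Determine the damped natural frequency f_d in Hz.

0.399 Hz

ω_n = √(k/m) = √(3660/581) = 2.510 rad/s.
Critical damping c_c = 2√(k·m) = 2√(3660 × 581) = 2916 N·s/m, so ζ = c/c_c = 139/2916 = 0.04766.
ω_d = ω_n√(1 − ζ²) = 2.510 × √(1 − 0.00227) = 2.507 rad/s.
f_d = ω_d/(2π) = 0.3990 Hz.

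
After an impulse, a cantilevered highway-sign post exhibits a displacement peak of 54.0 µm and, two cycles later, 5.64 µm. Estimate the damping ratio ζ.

0.177

Logarithmic decrement δ = (1/n)·ln(x₀/x_n) = (1/2)·ln(54.0/5.64) = (1/2)·ln(9.574) = 1.130.
ζ = δ/√(4π² + δ²) = 1.130/√(39.48 + 1.28) = 1.130/6.384 = 0.1769.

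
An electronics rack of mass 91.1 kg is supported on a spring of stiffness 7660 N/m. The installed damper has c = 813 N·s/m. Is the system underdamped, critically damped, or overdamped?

underdamped

c_c = 2√(k·m) = 1671 N·s/m; ζ = c/c_c = 813/1671 = 0.487.
Since ζ < 1 the system is underdamped.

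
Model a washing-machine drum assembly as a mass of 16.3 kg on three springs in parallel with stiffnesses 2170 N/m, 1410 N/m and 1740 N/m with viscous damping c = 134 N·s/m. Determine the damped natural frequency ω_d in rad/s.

17.6 rad/s

Parallel springs add: k_eq = 2170 + 1410 + 1740 = 5320 N/m.
ω_n = √(k_eq/m) = √(5320/16.3) = 18.07 rad/s.
Critical damping c_c = 2√(k_eq·m) = 2√(5320 × 16.3) = 589.0 N·s/m, so ζ = c/c_c = 134/589.0 = 0.2275.
ω_d = ω_n√(1 − ζ²) = 18.07 × √(1 − 0.0518) = 17.59 rad/s.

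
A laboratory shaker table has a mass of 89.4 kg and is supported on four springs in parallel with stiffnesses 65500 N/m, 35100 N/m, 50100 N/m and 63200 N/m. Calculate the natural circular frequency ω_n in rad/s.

Parallel springs add: k_eq = 65500 + 35100 + 50100 + 63200 = 213900 N/m.
ω_n = √(k_eq/m) = √(213900/89.4) = √2393 = 48.91 rad/s.

48.9 rad/s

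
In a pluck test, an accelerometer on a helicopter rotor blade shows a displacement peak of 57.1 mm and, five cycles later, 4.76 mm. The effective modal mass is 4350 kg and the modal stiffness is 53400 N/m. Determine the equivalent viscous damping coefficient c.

Logarithmic decrement δ = (1/n)·ln(x₀/x_n) = (1/5)·ln(57.1/4.76) = (1/5)·ln(12.00) = 0.4969.
ζ = δ/√(4π² + δ²) = 0.4969/√(39.48 + 0.247) = 0.4969/6.303 = 0.07884.
c = ζ · 2√(km) = 0.07884 × 2√(53400 × 4350) = 0.07884 × 30480 = 2403 N·s/m.

2400 N·s/m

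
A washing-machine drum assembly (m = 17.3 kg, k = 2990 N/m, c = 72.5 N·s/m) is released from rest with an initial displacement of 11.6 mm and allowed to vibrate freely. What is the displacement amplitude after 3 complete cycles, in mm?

0.553 mm

ζ = c/(2√(km)) = 72.5/(2√(2990 × 17.3)) = 72.5/454.9 = 0.1594.
Logarithmic decrement δ = 2πζ/√(1 − ζ²) = 2π × 0.1594/√(1 − 0.0254) = 1.014.
After n cycles, x_n/x₀ = e^(−nδ), so x_3 = 11.6 × e^(−3 × 1.014) = 11.6 × 0.04768 = 0.5531 mm.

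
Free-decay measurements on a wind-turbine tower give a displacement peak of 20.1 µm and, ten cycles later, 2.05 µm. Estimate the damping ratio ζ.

Logarithmic decrement δ = (1/n)·ln(x₀/x_n) = (1/10)·ln(20.1/2.05) = (1/10)·ln(9.805) = 0.2283.
ζ = δ/√(4π² + δ²) = 0.2283/√(39.48 + 0.0521) = 0.2283/6.287 = 0.03631.

0.0363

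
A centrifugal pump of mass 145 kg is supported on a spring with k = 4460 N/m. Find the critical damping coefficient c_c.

1610 N·s/m

c_c = 2√(k·m) = 2√(4460 × 145) = 2 × 804.2 = 1608 N·s/m.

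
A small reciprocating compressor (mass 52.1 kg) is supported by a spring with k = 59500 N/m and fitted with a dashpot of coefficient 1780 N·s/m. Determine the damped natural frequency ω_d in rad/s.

ω_n = √(k/m) = √(59500/52.1) = 33.79 rad/s.
Critical damping c_c = 2√(k·m) = 2√(59500 × 52.1) = 3521 N·s/m, so ζ = c/c_c = 1780/3521 = 0.5055.
ω_d = ω_n√(1 − ζ²) = 33.79 × √(1 − 0.256) = 29.16 rad/s.

29.2 rad/s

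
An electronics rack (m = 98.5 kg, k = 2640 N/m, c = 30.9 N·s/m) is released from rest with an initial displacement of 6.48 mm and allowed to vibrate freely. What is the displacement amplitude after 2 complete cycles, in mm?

4.43 mm

ζ = c/(2√(km)) = 30.9/(2√(2640 × 98.5)) = 30.9/1020 = 0.03030.
Logarithmic decrement δ = 2πζ/√(1 − ζ²) = 2π × 0.03030/√(1 − 0.000918) = 0.1905.
After n cycles, x_n/x₀ = e^(−nδ), so x_2 = 6.48 × e^(−2 × 0.1905) = 6.48 × 0.6832 = 4.427 mm.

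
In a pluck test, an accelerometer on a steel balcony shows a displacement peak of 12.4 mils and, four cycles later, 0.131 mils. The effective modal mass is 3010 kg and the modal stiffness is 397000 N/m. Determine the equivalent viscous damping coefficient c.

Logarithmic decrement δ = (1/n)·ln(x₀/x_n) = (1/4)·ln(12.4/0.131) = (1/4)·ln(94.66) = 1.138.
ζ = δ/√(4π² + δ²) = 1.138/√(39.48 + 1.29) = 1.138/6.385 = 0.1782.
c = ζ · 2√(km) = 0.1782 × 2√(397000 × 3010) = 0.1782 × 69140 = 12320 N·s/m.

12300 N·s/m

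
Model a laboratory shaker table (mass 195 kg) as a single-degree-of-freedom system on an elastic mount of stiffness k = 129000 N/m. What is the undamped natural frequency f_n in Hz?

4.09 Hz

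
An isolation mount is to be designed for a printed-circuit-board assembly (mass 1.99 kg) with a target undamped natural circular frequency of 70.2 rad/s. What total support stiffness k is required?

k = m·ω_n² = 1.99 × 70.20² = 1.99 × 4928 = 9807 N/m.

9810 N/m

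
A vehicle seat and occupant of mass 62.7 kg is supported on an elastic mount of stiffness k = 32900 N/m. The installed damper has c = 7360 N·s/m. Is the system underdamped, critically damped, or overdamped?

overdamped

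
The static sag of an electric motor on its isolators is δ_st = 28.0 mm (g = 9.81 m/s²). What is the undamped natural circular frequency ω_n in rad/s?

18.7 rad/s

ω_n = √(g/δ_st) = √(9.81/0.0280) = √350.4 = 18.72 rad/s.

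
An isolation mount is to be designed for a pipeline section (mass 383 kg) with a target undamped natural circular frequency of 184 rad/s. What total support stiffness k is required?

k = m·ω_n² = 383 × 184.0² = 383 × 33860 = 12970000 N/m.

13000000 N/m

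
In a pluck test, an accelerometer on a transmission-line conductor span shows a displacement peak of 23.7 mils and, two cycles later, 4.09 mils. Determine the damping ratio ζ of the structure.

0.138

Logarithmic decrement δ = (1/n)·ln(x₀/x_n) = (1/2)·ln(23.7/4.09) = (1/2)·ln(5.795) = 0.8785.
ζ = δ/√(4π² + δ²) = 0.8785/√(39.48 + 0.772) = 0.8785/6.344 = 0.1385.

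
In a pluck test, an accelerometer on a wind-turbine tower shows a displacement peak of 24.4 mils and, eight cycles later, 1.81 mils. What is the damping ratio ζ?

0.0517

Logarithmic decrement δ = (1/n)·ln(x₀/x_n) = (1/8)·ln(24.4/1.81) = (1/8)·ln(13.48) = 0.3252.
ζ = δ/√(4π² + δ²) = 0.3252/√(39.48 + 0.106) = 0.3252/6.292 = 0.05168.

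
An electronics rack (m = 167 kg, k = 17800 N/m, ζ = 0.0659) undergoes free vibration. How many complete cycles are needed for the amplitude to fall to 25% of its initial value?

Logarithmic decrement δ = 2πζ/√(1 − ζ²) = 2π × 0.06590/√(1 − 0.00434) = 0.4150.
x_n/x₀ = e^(−nδ) ≤ 0.25; take ln: n ≥ ln(1/0.25)/δ = 1.386/0.4150 = 3.341.
So 4 complete cycles are required.

4 cycles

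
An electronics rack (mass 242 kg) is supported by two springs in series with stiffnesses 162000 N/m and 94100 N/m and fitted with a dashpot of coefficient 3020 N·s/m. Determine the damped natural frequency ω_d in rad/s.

Series springs: 1/k_eq = 1/162000 + 1/94100 = 1.680×10^-5, so k_eq = 59520 N/m.
ω_n = √(k_eq/m) = √(59520/242) = 15.68 rad/s.
Critical damping c_c = 2√(k_eq·m) = 2√(59520 × 242) = 7591 N·s/m, so ζ = c/c_c = 3020/7591 = 0.3979.
ω_d = ω_n√(1 − ζ²) = 15.68 × √(1 − 0.158) = 14.39 rad/s.

14.4 rad/s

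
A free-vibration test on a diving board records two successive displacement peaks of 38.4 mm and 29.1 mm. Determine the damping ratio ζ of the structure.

0.0441

Logarithmic decrement δ = (1/n)·ln(x₀/x_n) = (1/1)·ln(38.4/29.1) = (1/1)·ln(1.320) = 0.2773.
ζ = δ/√(4π² + δ²) = 0.2773/√(39.48 + 0.0769) = 0.2773/6.289 = 0.04409.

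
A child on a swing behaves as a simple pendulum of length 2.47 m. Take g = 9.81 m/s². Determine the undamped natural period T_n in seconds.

For a simple pendulum ω_n = √(g/L) = √(9.81/2.47) = √3.972 = 1.993 rad/s.
T_n = 2π/ω_n = 6.283/1.993 = 3.153 s.

3.15 s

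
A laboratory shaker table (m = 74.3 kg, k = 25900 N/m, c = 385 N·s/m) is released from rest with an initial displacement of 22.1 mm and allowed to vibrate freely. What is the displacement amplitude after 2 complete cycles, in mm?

3.80 mm

ζ = c/(2√(km)) = 385/(2√(25900 × 74.3)) = 385/2774 = 0.1388.
Logarithmic decrement δ = 2πζ/√(1 − ζ²) = 2π × 0.1388/√(1 − 0.0193) = 0.8804.
After n cycles, x_n/x₀ = e^(−nδ), so x_2 = 22.1 × e^(−2 × 0.8804) = 22.1 × 0.1719 = 3.799 mm.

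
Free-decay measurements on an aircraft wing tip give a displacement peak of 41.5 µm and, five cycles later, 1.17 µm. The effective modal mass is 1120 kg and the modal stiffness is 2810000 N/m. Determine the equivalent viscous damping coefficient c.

Logarithmic decrement δ = (1/n)·ln(x₀/x_n) = (1/5)·ln(41.5/1.17) = (1/5)·ln(35.47) = 0.7137.
ζ = δ/√(4π² + δ²) = 0.7137/√(39.48 + 0.509) = 0.7137/6.324 = 0.1129.
c = ζ · 2√(km) = 0.1129 × 2√(2810000 × 1120) = 0.1129 × 112200 = 12660 N·s/m.

12700 N·s/m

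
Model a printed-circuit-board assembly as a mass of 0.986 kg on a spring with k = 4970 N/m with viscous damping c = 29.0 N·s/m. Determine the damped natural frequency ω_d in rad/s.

ω_n = √(k/m) = √(4970/0.986) = 71.00 rad/s.
Critical damping c_c = 2√(k·m) = 2√(4970 × 0.986) = 140.0 N·s/m, so ζ = c/c_c = 29.0/140.0 = 0.2071.
ω_d = ω_n√(1 − ζ²) = 71.00 × √(1 − 0.0429) = 69.46 rad/s.

69.5 rad/s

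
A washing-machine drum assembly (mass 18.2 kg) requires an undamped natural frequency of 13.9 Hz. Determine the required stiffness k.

ω_n = 2πf_n = 2π × 13.9 = 87.34 rad/s.
k = m·ω_n² = 18.2 × 87.34² = 18.2 × 7628 = 138800 N/m.

139000 N/m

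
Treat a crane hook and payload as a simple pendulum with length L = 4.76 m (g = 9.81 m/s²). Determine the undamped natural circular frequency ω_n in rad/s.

For a simple pendulum ω_n = √(g/L) = √(9.81/4.76) = √2.061 = 1.436 rad/s.

1.44 rad/s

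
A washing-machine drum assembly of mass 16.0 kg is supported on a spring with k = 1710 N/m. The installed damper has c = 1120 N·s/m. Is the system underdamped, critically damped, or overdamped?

overdamped

c_c = 2√(k·m) = 330.8 N·s/m; ζ = c/c_c = 1120/330.8 = 3.39.
Since ζ > 1 the system is overdamped.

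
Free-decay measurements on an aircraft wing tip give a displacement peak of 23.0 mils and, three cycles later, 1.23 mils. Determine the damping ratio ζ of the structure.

Logarithmic decrement δ = (1/n)·ln(x₀/x_n) = (1/3)·ln(23.0/1.23) = (1/3)·ln(18.70) = 0.9762.
ζ = δ/√(4π² + δ²) = 0.9762/√(39.48 + 0.953) = 0.9762/6.359 = 0.1535.

0.154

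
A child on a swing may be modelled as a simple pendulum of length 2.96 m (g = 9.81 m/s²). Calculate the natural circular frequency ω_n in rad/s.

For a simple pendulum ω_n = √(g/L) = √(9.81/2.96) = √3.314 = 1.820 rad/s.

1.82 rad/s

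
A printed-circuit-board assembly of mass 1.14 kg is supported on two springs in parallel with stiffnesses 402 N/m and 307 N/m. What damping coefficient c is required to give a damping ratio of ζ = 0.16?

Parallel springs add: k_eq = 402 + 307 = 709.0 N/m.
c_c = 2√(k_eq·m) = 2√(709.0 × 1.14) = 56.86 N·s/m.
c = ζ·c_c = 0.16 × 56.86 = 9.098 N·s/m.

9.10 N·s/m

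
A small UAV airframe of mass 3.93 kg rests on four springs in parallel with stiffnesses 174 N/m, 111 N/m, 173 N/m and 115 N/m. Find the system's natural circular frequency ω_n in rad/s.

Parallel springs add: k_eq = 174 + 111 + 173 + 115 = 573.0 N/m.
ω_n = √(k_eq/m) = √(573.0/3.93) = √145.8 = 12.07 rad/s.

12.1 rad/s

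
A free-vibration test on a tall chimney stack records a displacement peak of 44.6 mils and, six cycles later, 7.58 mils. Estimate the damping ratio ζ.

Logarithmic decrement δ = (1/n)·ln(x₀/x_n) = (1/6)·ln(44.6/7.58) = (1/6)·ln(5.884) = 0.2954.
ζ = δ/√(4π² + δ²) = 0.2954/√(39.48 + 0.0872) = 0.2954/6.290 = 0.04696.

0.0470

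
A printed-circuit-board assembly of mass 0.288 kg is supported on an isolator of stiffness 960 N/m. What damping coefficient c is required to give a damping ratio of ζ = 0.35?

11.6 N·s/m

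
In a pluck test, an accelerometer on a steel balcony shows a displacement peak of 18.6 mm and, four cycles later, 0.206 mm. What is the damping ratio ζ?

Logarithmic decrement δ = (1/n)·ln(x₀/x_n) = (1/4)·ln(18.6/0.206) = (1/4)·ln(90.29) = 1.126.
ζ = δ/√(4π² + δ²) = 1.126/√(39.48 + 1.27) = 1.126/6.383 = 0.1764.

0.176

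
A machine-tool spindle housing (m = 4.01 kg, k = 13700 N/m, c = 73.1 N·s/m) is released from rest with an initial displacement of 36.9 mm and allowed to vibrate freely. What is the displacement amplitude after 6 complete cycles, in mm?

0.0960 mm

ζ = c/(2√(km)) = 73.1/(2√(13700 × 4.01)) = 73.1/468.8 = 0.1559.
Logarithmic decrement δ = 2πζ/√(1 − ζ²) = 2π × 0.1559/√(1 − 0.0243) = 0.9919.
After n cycles, x_n/x₀ = e^(−nδ), so x_6 = 36.9 × e^(−6 × 0.9919) = 36.9 × 0.002602 = 0.09600 mm.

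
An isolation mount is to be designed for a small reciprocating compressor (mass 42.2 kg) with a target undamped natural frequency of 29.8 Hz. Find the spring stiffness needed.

1480000 N/m

ω_n = 2πf_n = 2π × 29.8 = 187.2 rad/s.
k = m·ω_n² = 42.2 × 187.2² = 42.2 × 35060 = 1479000 N/m.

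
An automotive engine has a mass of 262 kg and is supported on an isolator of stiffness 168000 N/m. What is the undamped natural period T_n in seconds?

ω_n = √(k/m) = √(168000/262) = √641.2 = 25.32 rad/s.
T_n = 2π/ω_n = 6.283/25.32 = 0.2481 s.

0.248 s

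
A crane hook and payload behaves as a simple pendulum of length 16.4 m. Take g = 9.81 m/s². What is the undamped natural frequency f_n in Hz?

0.123 Hz

For a simple pendulum ω_n = √(g/L) = √(9.81/16.4) = √0.5982 = 0.7734 rad/s.
f_n = ω_n/(2π) = 0.7734/6.283 = 0.1231 Hz.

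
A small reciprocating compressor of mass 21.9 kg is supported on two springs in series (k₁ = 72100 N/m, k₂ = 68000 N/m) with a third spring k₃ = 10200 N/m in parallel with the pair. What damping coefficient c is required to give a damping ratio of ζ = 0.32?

Series pair: k_s = k₁k₂/(k₁+k₂) = (72100)(68000)/(72100 + 68000) = 35000 N/m. In parallel with k₃: k_eq = 35000 + 10200 = 45200 N/m.
c_c = 2√(k_eq·m) = 2√(45200 × 21.9) = 1990 N·s/m.
c = ζ·c_c = 0.32 × 1990 = 636.7 N·s/m.

637 N·s/m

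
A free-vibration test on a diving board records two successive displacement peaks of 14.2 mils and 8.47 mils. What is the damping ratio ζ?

Logarithmic decrement δ = (1/n)·ln(x₀/x_n) = (1/1)·ln(14.2/8.47) = (1/1)·ln(1.677) = 0.5167.
ζ = δ/√(4π² + δ²) = 0.5167/√(39.48 + 0.267) = 0.5167/6.304 = 0.08196.

0.0820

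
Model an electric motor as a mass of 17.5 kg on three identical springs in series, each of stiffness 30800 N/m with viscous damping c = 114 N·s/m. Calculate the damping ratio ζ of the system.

0.134

Series springs: 1/k_eq = 3/30800, so k_eq = 30800/3 = 10270 N/m.
ω_n = √(k_eq/m) = √(10270/17.5) = 24.22 rad/s.
Critical damping c_c = 2√(k_eq·m) = 2√(10270 × 17.5) = 847.7 N·s/m, so ζ = c/c_c = 114/847.7 = 0.1345.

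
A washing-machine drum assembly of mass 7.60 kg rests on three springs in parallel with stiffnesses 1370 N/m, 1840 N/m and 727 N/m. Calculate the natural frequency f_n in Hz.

3.62 Hz

Parallel springs add: k_eq = 1370 + 1840 + 727 = 3937 N/m.
ω_n = √(k_eq/m) = √(3937/7.60) = √518.0 = 22.76 rad/s.
f_n = ω_n/(2π) = 22.76/6.283 = 3.622 Hz.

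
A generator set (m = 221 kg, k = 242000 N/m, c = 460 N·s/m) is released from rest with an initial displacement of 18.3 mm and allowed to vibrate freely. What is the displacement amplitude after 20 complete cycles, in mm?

ζ = c/(2√(km)) = 460/(2√(242000 × 221)) = 460/14630 = 0.03145.
Logarithmic decrement δ = 2πζ/√(1 − ζ²) = 2π × 0.03145/√(1 − 0.000989) = 0.1977.
After n cycles, x_n/x₀ = e^(−nδ), so x_20 = 18.3 × e^(−20 × 0.1977) = 18.3 × 0.01918 = 0.3509 mm.

0.351 mm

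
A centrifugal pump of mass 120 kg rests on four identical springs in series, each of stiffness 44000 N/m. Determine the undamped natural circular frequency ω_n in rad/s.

9.57 rad/s

Series springs: 1/k_eq = 4/44000, so k_eq = 44000/4 = 11000 N/m.
ω_n = √(k_eq/m) = √(11000/120) = √91.67 = 9.574 rad/s.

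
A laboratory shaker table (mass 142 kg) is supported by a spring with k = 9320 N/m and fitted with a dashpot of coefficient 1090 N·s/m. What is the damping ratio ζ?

0.474

ω_n = √(k/m) = √(9320/142) = 8.101 rad/s.
Critical damping c_c = 2√(k·m) = 2√(9320 × 142) = 2301 N·s/m, so ζ = c/c_c = 1090/2301 = 0.4737.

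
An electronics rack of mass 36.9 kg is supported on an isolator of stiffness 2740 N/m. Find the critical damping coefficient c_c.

636 N·s/m

c_c = 2√(k·m) = 2√(2740 × 36.9) = 2 × 318.0 = 635.9 N·s/m.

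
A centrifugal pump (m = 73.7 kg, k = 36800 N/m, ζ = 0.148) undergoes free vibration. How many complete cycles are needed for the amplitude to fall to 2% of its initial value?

5 cycles

Logarithmic decrement δ = 2πζ/√(1 − ζ²) = 2π × 0.1480/√(1 − 0.0219) = 0.9403.
x_n/x₀ = e^(−nδ) ≤ 0.02; take ln: n ≥ ln(1/0.02)/δ = 3.912/0.9403 = 4.161.
So 5 complete cycles are required.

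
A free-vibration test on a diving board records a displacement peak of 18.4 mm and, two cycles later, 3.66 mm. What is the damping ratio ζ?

0.127

Logarithmic decrement δ = (1/n)·ln(x₀/x_n) = (1/2)·ln(18.4/3.66) = (1/2)·ln(5.027) = 0.8074.
ζ = δ/√(4π² + δ²) = 0.8074/√(39.48 + 0.652) = 0.8074/6.335 = 0.1275.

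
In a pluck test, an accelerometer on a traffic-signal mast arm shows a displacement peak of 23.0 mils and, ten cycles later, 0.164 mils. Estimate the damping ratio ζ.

0.0784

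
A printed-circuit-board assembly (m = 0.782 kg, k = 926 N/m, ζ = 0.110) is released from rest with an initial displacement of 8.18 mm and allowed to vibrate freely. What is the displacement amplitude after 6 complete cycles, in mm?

Logarithmic decrement δ = 2πζ/√(1 − ζ²) = 2π × 0.1100/√(1 − 0.0121) = 0.6954.
After n cycles, x_n/x₀ = e^(−nδ), so x_6 = 8.18 × e^(−6 × 0.6954) = 8.18 × 0.01542 = 0.1261 mm.

0.126 mm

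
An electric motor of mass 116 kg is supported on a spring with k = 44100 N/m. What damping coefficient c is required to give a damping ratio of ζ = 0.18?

c_c = 2√(k·m) = 2√(44100 × 116) = 4524 N·s/m.
c = ζ·c_c = 0.18 × 4524 = 814.2 N·s/m.

814 N·s/m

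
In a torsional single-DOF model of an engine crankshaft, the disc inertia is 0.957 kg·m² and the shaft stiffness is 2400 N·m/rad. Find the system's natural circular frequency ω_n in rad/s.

ω_n = √(k_t/J) = √(2400/0.957) = √2508 = 50.08 rad/s.

50.1 rad/s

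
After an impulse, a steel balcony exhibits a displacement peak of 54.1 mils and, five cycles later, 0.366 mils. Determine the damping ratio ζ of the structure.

0.157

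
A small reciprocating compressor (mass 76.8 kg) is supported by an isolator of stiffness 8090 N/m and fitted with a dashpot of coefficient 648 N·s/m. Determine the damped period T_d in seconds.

ω_n = √(k/m) = √(8090/76.8) = 10.26 rad/s.
Critical damping c_c = 2√(k·m) = 2√(8090 × 76.8) = 1576 N·s/m, so ζ = c/c_c = 648/1576 = 0.4110.
ω_d = ω_n√(1 − ζ²) = 10.26 × √(1 − 0.169) = 9.356 rad/s.
T_d = 2π/ω_d = 0.6715 s.

0.672 s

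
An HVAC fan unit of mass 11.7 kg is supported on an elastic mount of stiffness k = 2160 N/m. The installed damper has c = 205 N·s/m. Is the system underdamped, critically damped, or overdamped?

c_c = 2√(k·m) = 317.9 N·s/m; ζ = c/c_c = 205/317.9 = 0.645.
Since ζ < 1 the system is underdamped.

underdamped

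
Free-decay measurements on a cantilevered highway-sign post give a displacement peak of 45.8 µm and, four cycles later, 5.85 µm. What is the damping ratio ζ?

0.0816

Logarithmic decrement δ = (1/n)·ln(x₀/x_n) = (1/4)·ln(45.8/5.85) = (1/4)·ln(7.829) = 0.5145.
ζ = δ/√(4π² + δ²) = 0.5145/√(39.48 + 0.265) = 0.5145/6.304 = 0.08161.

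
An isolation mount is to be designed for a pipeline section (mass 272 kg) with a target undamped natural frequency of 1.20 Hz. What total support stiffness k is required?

15500 N/m

ω_n = 2πf_n = 2π × 1.20 = 7.540 rad/s.
k = m·ω_n² = 272 × 7.540² = 272 × 56.85 = 15460 N/m.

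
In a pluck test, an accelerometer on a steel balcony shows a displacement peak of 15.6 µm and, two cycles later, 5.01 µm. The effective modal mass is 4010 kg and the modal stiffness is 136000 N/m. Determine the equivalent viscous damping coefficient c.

4200 N·s/m

Logarithmic decrement δ = (1/n)·ln(x₀/x_n) = (1/2)·ln(15.6/5.01) = (1/2)·ln(3.114) = 0.5679.
ζ = δ/√(4π² + δ²) = 0.5679/√(39.48 + 0.323) = 0.5679/6.309 = 0.09002.
c = ζ · 2√(km) = 0.09002 × 2√(136000 × 4010) = 0.09002 × 46710 = 4204 N·s/m.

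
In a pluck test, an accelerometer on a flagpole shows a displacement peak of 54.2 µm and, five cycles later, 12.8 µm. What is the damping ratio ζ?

0.0459

Logarithmic decrement δ = (1/n)·ln(x₀/x_n) = (1/5)·ln(54.2/12.8) = (1/5)·ln(4.234) = 0.2886.
ζ = δ/√(4π² + δ²) = 0.2886/√(39.48 + 0.0833) = 0.2886/6.290 = 0.04589.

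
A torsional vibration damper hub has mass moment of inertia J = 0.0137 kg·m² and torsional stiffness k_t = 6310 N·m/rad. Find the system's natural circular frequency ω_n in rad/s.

ω_n = √(k_t/J) = √(6310/0.0137) = √460600 = 678.7 rad/s.

679 rad/s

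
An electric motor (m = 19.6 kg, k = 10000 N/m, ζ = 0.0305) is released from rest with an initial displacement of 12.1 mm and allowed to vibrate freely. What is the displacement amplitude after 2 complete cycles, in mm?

8.25 mm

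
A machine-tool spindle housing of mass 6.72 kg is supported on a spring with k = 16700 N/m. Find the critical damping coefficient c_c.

c_c = 2√(k·m) = 2√(16700 × 6.72) = 2 × 335.0 = 670.0 N·s/m.

670 N·s/m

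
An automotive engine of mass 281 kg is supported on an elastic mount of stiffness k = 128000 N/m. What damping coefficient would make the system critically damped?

12000 N·s/m

c_c = 2√(k·m) = 2√(128000 × 281) = 2 × 5997 = 11990 N·s/m.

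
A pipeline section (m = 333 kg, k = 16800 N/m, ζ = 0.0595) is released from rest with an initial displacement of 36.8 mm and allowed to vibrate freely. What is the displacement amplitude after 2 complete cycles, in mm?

17.4 mm

Logarithmic decrement δ = 2πζ/√(1 − ζ²) = 2π × 0.05950/√(1 − 0.00354) = 0.3745.
After n cycles, x_n/x₀ = e^(−nδ), so x_2 = 36.8 × e^(−2 × 0.3745) = 36.8 × 0.4728 = 17.40 mm.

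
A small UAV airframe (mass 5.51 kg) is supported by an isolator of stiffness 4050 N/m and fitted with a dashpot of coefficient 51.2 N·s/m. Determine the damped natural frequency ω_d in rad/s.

26.7 rad/s

ω_n = √(k/m) = √(4050/5.51) = 27.11 rad/s.
Critical damping c_c = 2√(k·m) = 2√(4050 × 5.51) = 298.8 N·s/m, so ζ = c/c_c = 51.2/298.8 = 0.1714.
ω_d = ω_n√(1 − ζ²) = 27.11 × √(1 − 0.0294) = 26.71 rad/s.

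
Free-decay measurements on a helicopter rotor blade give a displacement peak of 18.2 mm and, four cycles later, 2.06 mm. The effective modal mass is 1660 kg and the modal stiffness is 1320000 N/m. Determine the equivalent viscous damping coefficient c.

8090 N·s/m

Logarithmic decrement δ = (1/n)·ln(x₀/x_n) = (1/4)·ln(18.2/2.06) = (1/4)·ln(8.835) = 0.5447.
ζ = δ/√(4π² + δ²) = 0.5447/√(39.48 + 0.297) = 0.5447/6.307 = 0.08636.
c = ζ · 2√(km) = 0.08636 × 2√(1320000 × 1660) = 0.08636 × 93620 = 8085 N·s/m.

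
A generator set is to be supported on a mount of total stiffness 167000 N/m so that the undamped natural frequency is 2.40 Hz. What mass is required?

ω_n = 2πf_n = 2π × 2.40 = 15.08 rad/s.
m = k/ω_n² = 167000/15.08² = 167000/227.4 = 734.4 kg.

734 kg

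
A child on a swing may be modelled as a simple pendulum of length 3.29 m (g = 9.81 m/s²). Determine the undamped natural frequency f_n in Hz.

0.275 Hz

For a simple pendulum ω_n = √(g/L) = √(9.81/3.29) = √2.982 = 1.727 rad/s.
f_n = ω_n/(2π) = 1.727/6.283 = 0.2748 Hz.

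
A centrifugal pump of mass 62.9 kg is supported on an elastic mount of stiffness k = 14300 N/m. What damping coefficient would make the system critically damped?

1900 N·s/m

c_c = 2√(k·m) = 2√(14300 × 62.9) = 2 × 948.4 = 1897 N·s/m.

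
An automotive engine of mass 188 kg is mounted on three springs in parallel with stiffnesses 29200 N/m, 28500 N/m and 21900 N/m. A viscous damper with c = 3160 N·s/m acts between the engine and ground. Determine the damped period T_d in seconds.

Parallel springs add: k_eq = 29200 + 28500 + 21900 = 79600 N/m.
ω_n = √(k_eq/m) = √(79600/188) = 20.58 rad/s.
Critical damping c_c = 2√(k_eq·m) = 2√(79600 × 188) = 7737 N·s/m, so ζ = c/c_c = 3160/7737 = 0.4084.
ω_d = ω_n√(1 − ζ²) = 20.58 × √(1 − 0.167) = 18.78 rad/s.
T_d = 2π/ω_d = 0.3345 s.

0.335 s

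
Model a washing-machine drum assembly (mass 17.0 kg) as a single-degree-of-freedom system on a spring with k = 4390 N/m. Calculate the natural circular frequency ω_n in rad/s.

ω_n = √(k/m) = √(4390/17.0) = √258.2 = 16.07 rad/s.

16.1 rad/s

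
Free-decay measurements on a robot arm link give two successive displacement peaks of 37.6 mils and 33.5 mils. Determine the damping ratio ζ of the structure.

0.0184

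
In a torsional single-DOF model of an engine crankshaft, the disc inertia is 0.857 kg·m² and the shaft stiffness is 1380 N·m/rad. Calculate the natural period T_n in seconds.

ω_n = √(k_t/J) = √(1380/0.857) = √1610 = 40.13 rad/s.
T_n = 2π/ω_n = 6.283/40.13 = 0.1566 s.

0.157 s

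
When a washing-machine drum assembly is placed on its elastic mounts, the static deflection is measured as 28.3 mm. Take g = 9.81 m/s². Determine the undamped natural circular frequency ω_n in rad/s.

18.6 rad/s

ω_n = √(g/δ_st) = √(9.81/0.0283) = √346.6 = 18.62 rad/s.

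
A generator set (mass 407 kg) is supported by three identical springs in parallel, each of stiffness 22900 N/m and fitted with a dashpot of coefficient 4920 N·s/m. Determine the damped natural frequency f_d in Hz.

Parallel springs add: k_eq = 3 × 22900 = 68700 N/m.
ω_n = √(k_eq/m) = √(68700/407) = 12.99 rad/s.
Critical damping c_c = 2√(k_eq·m) = 2√(68700 × 407) = 10580 N·s/m, so ζ = c/c_c = 4920/10580 = 0.4652.
ω_d = ω_n√(1 − ζ²) = 12.99 × √(1 − 0.216) = 11.50 rad/s.
f_d = ω_d/(2π) = 1.830 Hz.

1.83 Hz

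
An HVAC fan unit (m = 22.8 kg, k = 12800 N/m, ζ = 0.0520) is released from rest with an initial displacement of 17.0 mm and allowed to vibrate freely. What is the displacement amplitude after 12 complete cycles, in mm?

Logarithmic decrement δ = 2πζ/√(1 − ζ²) = 2π × 0.05200/√(1 − 0.00270) = 0.3272.
After n cycles, x_n/x₀ = e^(−nδ), so x_12 = 17.0 × e^(−12 × 0.3272) = 17.0 × 0.01972 = 0.3353 mm.

0.335 mm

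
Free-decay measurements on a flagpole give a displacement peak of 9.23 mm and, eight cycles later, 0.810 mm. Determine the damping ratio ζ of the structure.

Logarithmic decrement δ = (1/n)·ln(x₀/x_n) = (1/8)·ln(9.23/0.810) = (1/8)·ln(11.40) = 0.3041.
ζ = δ/√(4π² + δ²) = 0.3041/√(39.48 + 0.0925) = 0.3041/6.291 = 0.04835.

0.0483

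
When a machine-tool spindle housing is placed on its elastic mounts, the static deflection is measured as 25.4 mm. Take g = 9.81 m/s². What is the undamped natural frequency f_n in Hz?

ω_n = √(g/δ_st) = √(9.81/0.0254) = √386.2 = 19.65 rad/s.
f_n = ω_n/(2π) = 19.65/6.283 = 3.128 Hz.

3.13 Hz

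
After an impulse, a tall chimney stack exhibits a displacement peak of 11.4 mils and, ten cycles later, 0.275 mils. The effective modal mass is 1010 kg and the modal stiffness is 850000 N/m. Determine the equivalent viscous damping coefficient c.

Logarithmic decrement δ = (1/n)·ln(x₀/x_n) = (1/10)·ln(11.4/0.275) = (1/10)·ln(41.45) = 0.3725.
ζ = δ/√(4π² + δ²) = 0.3725/√(39.48 + 0.139) = 0.3725/6.294 = 0.05917.
c = ζ · 2√(km) = 0.05917 × 2√(850000 × 1010) = 0.05917 × 58600 = 3468 N·s/m.

3470 N·s/m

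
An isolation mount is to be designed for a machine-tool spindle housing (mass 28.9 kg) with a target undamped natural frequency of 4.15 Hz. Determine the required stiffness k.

ω_n = 2πf_n = 2π × 4.15 = 26.08 rad/s.
k = m·ω_n² = 28.9 × 26.08² = 28.9 × 679.9 = 19650 N/m.

19600 N/m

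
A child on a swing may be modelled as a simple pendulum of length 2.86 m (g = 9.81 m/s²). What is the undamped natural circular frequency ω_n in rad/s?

For a simple pendulum ω_n = √(g/L) = √(9.81/2.86) = √3.430 = 1.852 rad/s.

1.85 rad/s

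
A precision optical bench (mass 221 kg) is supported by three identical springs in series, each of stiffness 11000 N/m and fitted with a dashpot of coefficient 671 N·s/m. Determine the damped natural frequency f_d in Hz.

Series springs: 1/k_eq = 3/11000, so k_eq = 11000/3 = 3667 N/m.
ω_n = √(k_eq/m) = √(3667/221) = 4.073 rad/s.
Critical damping c_c = 2√(k_eq·m) = 2√(3667 × 221) = 1800 N·s/m, so ζ = c/c_c = 671/1800 = 0.3727.
ω_d = ω_n√(1 − ζ²) = 4.073 × √(1 − 0.139) = 3.780 rad/s.
f_d = ω_d/(2π) = 0.6016 Hz.

0.602 Hz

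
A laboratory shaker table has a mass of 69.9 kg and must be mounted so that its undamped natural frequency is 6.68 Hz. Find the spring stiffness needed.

ω_n = 2πf_n = 2π × 6.68 = 41.97 rad/s.
k = m·ω_n² = 69.9 × 41.97² = 69.9 × 1762 = 123100 N/m.

123000 N/m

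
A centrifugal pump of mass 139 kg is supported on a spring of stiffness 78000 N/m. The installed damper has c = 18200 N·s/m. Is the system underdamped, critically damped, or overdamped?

overdamped

c_c = 2√(k·m) = 6585 N·s/m; ζ = c/c_c = 18200/6585 = 2.76.
Since ζ > 1 the system is overdamped.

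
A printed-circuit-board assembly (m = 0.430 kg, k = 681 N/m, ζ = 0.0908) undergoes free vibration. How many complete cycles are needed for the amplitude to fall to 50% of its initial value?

Logarithmic decrement δ = 2πζ/√(1 − ζ²) = 2π × 0.09080/√(1 − 0.00824) = 0.5729.
x_n/x₀ = e^(−nδ) ≤ 0.5; take ln: n ≥ ln(1/0.5)/δ = 0.6931/0.5729 = 1.210.
So 2 complete cycles are required.

2 cycles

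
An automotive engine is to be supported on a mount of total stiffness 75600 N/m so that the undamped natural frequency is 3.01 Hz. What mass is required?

ω_n = 2πf_n = 2π × 3.01 = 18.91 rad/s.
m = k/ω_n² = 75600/18.91² = 75600/357.7 = 211.4 kg.

211 kg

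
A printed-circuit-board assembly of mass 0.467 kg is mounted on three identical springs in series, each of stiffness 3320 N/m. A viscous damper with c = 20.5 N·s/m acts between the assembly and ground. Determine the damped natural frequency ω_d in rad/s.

43.5 rad/s

Series springs: 1/k_eq = 3/3320, so k_eq = 3320/3 = 1107 N/m.
ω_n = √(k_eq/m) = √(1107/0.467) = 48.68 rad/s.
Critical damping c_c = 2√(k_eq·m) = 2√(1107 × 0.467) = 45.47 N·s/m, so ζ = c/c_c = 20.5/45.47 = 0.4509.
ω_d = ω_n√(1 − ζ²) = 48.68 × √(1 − 0.203) = 43.45 rad/s.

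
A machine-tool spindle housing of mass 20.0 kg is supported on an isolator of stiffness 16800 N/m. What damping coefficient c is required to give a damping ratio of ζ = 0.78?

904 N·s/m

c_c = 2√(k·m) = 2√(16800 × 20.0) = 1159 N·s/m.
c = ζ·c_c = 0.78 × 1159 = 904.3 N·s/m.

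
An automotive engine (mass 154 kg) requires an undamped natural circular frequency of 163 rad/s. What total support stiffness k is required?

k = m·ω_n² = 154 × 163.0² = 154 × 26570 = 4092000 N/m.

4090000 N/m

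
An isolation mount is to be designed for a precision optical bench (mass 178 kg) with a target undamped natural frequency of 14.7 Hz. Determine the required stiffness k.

ω_n = 2πf_n = 2π × 14.7 = 92.36 rad/s.
k = m·ω_n² = 178 × 92.36² = 178 × 8531 = 1518000 N/m.

1520000 N/m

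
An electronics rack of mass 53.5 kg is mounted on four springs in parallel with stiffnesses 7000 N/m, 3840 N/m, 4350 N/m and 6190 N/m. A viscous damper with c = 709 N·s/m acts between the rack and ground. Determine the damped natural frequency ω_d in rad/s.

Parallel springs add: k_eq = 7000 + 3840 + 4350 + 6190 = 21380 N/m.
ω_n = √(k_eq/m) = √(21380/53.5) = 19.99 rad/s.
Critical damping c_c = 2√(k_eq·m) = 2√(21380 × 53.5) = 2139 N·s/m, so ζ = c/c_c = 709/2139 = 0.3315.
ω_d = ω_n√(1 − ζ²) = 19.99 × √(1 − 0.110) = 18.86 rad/s.

18.9 rad/s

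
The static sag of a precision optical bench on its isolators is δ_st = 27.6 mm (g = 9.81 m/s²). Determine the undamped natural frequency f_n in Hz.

ω_n = √(g/δ_st) = √(9.81/0.0276) = √355.4 = 18.85 rad/s.
f_n = ω_n/(2π) = 18.85/6.283 = 3.001 Hz.

3.00 Hz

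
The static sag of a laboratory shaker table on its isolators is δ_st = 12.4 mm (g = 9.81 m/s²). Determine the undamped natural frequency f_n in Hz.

4.48 Hz

ω_n = √(g/δ_st) = √(9.81/0.0124) = √791.1 = 28.13 rad/s.
f_n = ω_n/(2π) = 28.13/6.283 = 4.477 Hz.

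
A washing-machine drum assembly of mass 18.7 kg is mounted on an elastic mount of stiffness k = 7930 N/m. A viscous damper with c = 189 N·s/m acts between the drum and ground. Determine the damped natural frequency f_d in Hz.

ω_n = √(k/m) = √(7930/18.7) = 20.59 rad/s.
Critical damping c_c = 2√(k·m) = 2√(7930 × 18.7) = 770.2 N·s/m, so ζ = c/c_c = 189/770.2 = 0.2454.
ω_d = ω_n√(1 − ζ²) = 20.59 × √(1 − 0.0602) = 19.96 rad/s.
f_d = ω_d/(2π) = 3.177 Hz.

3.18 Hz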